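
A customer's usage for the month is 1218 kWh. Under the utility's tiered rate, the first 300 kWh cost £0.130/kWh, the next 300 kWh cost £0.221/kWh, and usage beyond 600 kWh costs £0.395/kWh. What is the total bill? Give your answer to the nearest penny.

£349.41

First 300 kWh × £0.130 = £39.00
Next 300 kWh × £0.221 = £66.30
Remaining 618 kWh × £0.395 = £244.11
Total = £349.41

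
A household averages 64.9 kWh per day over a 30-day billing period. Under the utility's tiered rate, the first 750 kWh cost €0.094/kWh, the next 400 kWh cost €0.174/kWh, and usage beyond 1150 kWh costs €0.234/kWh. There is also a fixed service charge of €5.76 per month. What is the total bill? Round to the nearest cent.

€332.36

Usage = 64.9 kWh/day × 30 days = 1947 kWh
First 750 kWh × €0.094 = €70.50
Next 400 kWh × €0.174 = €69.60
Remaining 797 kWh × €0.234 = €186.50
Energy charge = €326.60; + service €5.76 = €332.36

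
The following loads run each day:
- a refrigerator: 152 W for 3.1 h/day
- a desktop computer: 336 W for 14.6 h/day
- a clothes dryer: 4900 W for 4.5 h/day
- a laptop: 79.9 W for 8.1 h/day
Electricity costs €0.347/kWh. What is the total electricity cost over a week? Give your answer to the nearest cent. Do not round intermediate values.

refrigerator: 152 W × 3.1 h × 7 d = 3,298 Wh = 3.298 kWh
desktop computer: 336 W × 14.6 h × 7 d = 34,339 Wh = 34.34 kWh
clothes dryer: 4900 W × 4.5 h × 7 d = 154,350 Wh = 154.3 kWh
laptop: 79.9 W × 8.1 h × 7 d = 4,530 Wh = 4.53 kWh
Total energy = 3.298 + 34.34 + 154.3 + 4.53 = 196.5 kWh
Cost = 196.5 kWh × €0.347 = €68.19

€68.19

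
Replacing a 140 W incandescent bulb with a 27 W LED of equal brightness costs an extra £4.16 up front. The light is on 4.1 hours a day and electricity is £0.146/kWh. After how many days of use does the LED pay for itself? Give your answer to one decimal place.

61.5 days

Power saved = 140 − 27 = 113 W
Daily energy saved = 113 W × 4.1 h = 463.3 Wh = 0.4633 kWh
Daily savings = 0.4633 × £0.146 = £0.0676
Payback = £4.16 / £0.0676 per day = 61.5 days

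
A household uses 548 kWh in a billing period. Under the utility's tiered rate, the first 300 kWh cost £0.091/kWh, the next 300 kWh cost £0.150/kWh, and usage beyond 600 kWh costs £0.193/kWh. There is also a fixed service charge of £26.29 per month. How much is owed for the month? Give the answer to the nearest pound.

First 300 kWh × £0.091 = £27.30
Next 248 kWh × £0.150 = £37.20
Remaining tier: 0 kWh (not reached)
Energy charge = £64.50; + service £26.29 = £90.79 ≈ £91

£91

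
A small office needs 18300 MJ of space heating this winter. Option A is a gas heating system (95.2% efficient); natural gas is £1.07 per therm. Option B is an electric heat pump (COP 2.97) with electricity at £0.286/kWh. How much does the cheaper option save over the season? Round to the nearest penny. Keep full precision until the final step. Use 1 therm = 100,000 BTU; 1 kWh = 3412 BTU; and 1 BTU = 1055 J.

Heat load = 18300 MJ = 18,300,000,000 J / 1055 = 17,345,972 BTU
Gas: input = 17,345,972 / 0.952 = 18,220,558 BTU = 182.2 therm → 182.2 × £1.07 = £194.96
Heat pump: 17,345,972 BTU / 3412 = 5,084 kWh heat; / 2.97 = 1,712 kWh in → × £0.286 = £489.55
Difference = |£194.96 − £489.55| = £294.59

£294.59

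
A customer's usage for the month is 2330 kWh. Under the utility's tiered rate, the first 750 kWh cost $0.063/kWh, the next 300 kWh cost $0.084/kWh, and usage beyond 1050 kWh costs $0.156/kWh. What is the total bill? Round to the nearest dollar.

$272

First 750 kWh × $0.063 = $47.25
Next 300 kWh × $0.084 = $25.20
Remaining 1280 kWh × $0.156 = $199.68
Total = $272.13 ≈ $272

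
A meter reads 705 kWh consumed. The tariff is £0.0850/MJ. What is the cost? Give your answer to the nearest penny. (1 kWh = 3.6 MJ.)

£215.73

705 kWh × (3.6 MJ/kWh) = 2,538 MJ
Cost = 2,538 MJ × £0.0850/MJ = £215.73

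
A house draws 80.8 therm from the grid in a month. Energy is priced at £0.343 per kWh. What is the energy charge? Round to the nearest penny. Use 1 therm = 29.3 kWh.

£812.03

80.8 therm × (29.3 kWh/therm) = 2,367 kWh
Cost = 2,367 kWh × £0.343/kWh = £812.03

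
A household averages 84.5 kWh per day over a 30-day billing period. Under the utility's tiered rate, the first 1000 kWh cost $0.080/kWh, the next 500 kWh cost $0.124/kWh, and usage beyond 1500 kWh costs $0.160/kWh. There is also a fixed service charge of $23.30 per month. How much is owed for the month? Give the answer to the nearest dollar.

Usage = 84.5 kWh/day × 30 days = 2535 kWh
First 1000 kWh × $0.080 = $80.00
Next 500 kWh × $0.124 = $62.00
Remaining 1035 kWh × $0.160 = $165.60
Energy charge = $307.60; + service $23.30 = $330.90 ≈ $331

$331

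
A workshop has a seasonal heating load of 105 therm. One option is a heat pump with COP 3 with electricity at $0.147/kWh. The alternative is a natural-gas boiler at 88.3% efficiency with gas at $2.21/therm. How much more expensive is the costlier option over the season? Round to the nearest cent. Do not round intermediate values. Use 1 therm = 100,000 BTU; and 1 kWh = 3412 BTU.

Heat load = 105 therm × 100,000 = 10,500,000 BTU
Gas: input = 10,500,000 / 0.883 = 11,891,280 BTU = 118.9 therm → 118.9 × $2.21 = $262.80
Heat pump: 10,500,000 BTU / 3412 = 3,077 kWh heat; / 3 = 1,026 kWh in → × $0.147 = $150.79
Difference = |$262.80 − $150.79| = $112.01

$112.01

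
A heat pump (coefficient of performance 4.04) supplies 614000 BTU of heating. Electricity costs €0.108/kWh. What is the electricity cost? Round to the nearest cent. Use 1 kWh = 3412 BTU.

€4.81

Heat delivered = 614,000 BTU / 3412 = 180 kWh
Electrical input = 180 kWh / 4.04 = 44.54 kWh
Cost = 44.54 × €0.108/kWh = €4.81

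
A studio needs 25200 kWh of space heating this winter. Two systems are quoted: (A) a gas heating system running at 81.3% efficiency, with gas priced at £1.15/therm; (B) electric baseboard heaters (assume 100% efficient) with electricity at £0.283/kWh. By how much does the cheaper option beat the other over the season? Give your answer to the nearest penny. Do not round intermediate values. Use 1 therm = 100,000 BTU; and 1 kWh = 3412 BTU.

Heat load = 25200 kWh × 3412 = 85,982,400 BTU
Gas: input = 85,982,400 / 0.813 = 105,759,410 BTU = 1,058 therm → 1,058 × £1.15 = £1,216.23
Electric: 85,982,400 BTU / 3412 = 25,200 kWh → × £0.283 = £7,131.60
Difference = |£1,216.23 − £7,131.60| = £5,915.37

£5915.37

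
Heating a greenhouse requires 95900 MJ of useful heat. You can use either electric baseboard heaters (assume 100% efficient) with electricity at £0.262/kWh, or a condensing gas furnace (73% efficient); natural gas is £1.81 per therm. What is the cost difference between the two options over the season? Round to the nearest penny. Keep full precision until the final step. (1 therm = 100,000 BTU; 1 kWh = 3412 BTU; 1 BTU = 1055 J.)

Heat load = 95900 MJ = 95,900,000,000 J / 1055 = 90,900,474 BTU
Gas: input = 90,900,474 / 0.73 = 124,521,197 BTU = 1,245 therm → 1,245 × £1.81 = £2,253.83
Electric: 90,900,474 BTU / 3412 = 26,640 kWh → × £0.262 = £6,980.05
Difference = |£2,253.83 − £6,980.05| = £4,726.21

£4726.21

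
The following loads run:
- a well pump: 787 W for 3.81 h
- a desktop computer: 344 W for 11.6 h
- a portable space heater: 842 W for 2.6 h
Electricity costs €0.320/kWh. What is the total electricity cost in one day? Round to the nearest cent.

€2.94

well pump: 787 W × 3.81 h = 2,998 Wh = 2.998 kWh
desktop computer: 344 W × 11.6 h = 3,990 Wh = 3.99 kWh
portable space heater: 842 W × 2.6 h = 2,189 Wh = 2.189 kWh
Total energy = 2.998 + 3.99 + 2.189 = 9.178 kWh
Cost = 9.178 kWh × €0.320 = €2.94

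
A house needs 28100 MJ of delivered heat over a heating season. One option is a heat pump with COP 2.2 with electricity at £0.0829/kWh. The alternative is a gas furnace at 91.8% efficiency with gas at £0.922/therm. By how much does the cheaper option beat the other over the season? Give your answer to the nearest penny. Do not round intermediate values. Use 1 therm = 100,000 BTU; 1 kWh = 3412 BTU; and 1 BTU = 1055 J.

Heat load = 28100 MJ = 28,100,000,000 J / 1055 = 26,635,071 BTU
Gas: input = 26,635,071 / 0.918 = 29,014,239 BTU = 290.1 therm → 290.1 × £0.922 = £267.51
Heat pump: 26,635,071 BTU / 3412 = 7,806 kWh heat; / 2.2 = 3,548 kWh in → × £0.0829 = £294.16
Difference = |£267.51 − £294.16| = £26.64

£26.64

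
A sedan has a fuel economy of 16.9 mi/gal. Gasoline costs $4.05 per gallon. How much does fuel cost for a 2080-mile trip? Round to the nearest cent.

$498.46

Fuel = 2080 mi / 16.9 mpg = 123.1 gal
Cost = 123.1 gal × $4.05/gal = $498.46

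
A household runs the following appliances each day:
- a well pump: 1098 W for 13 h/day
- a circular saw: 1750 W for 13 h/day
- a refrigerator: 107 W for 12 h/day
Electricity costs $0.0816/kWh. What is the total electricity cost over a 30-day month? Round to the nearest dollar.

well pump: 1098 W × 13 h × 30 d = 428,220 Wh = 428.2 kWh
circular saw: 1750 W × 13 h × 30 d = 682,500 Wh = 682.5 kWh
refrigerator: 107 W × 12 h × 30 d = 38,520 Wh = 38.52 kWh
Total energy = 428.2 + 682.5 + 38.52 = 1,149 kWh
Cost = 1,149 kWh × $0.0816 = $93.78 ≈ $94

$94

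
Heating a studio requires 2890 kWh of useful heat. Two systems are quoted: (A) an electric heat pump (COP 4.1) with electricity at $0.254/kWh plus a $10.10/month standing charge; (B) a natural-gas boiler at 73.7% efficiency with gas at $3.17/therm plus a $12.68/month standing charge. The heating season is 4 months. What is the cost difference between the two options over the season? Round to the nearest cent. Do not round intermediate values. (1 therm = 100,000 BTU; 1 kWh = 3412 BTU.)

Heat load = 2890 kWh × 3412 = 9,860,680 BTU
Gas: input = 9,860,680 / 0.737 = 13,379,484 BTU = 133.8 therm → 133.8 × $3.17 = $424.13; + 4 × $12.68 standing = $474.85
Heat pump: 9,860,680 BTU / 3412 = 2,890 kWh heat; / 4.1 = 704.9 kWh in → × $0.254 = $179.04; + 4 × $10.10 standing = $219.44
Difference = |$474.85 − $219.44| = $255.41

$255.41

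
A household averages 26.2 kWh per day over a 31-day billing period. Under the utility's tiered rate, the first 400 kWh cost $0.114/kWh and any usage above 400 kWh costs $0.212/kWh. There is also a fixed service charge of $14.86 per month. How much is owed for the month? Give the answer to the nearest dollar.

Usage = 26.2 kWh/day × 31 days = 812.2 kWh
First 400 kWh × $0.114 = $45.60
Remaining 412.2 kWh × $0.212 = $87.39
Energy charge = $132.99; + service $14.86 = $147.85 ≈ $148

$148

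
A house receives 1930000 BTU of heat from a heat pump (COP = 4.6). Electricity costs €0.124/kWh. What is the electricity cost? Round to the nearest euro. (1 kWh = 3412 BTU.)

€15

Heat delivered = 1,930,000 BTU / 3412 = 565.7 kWh
Electrical input = 565.7 kWh / 4.6 = 123 kWh
Cost = 123 × €0.124/kWh = €15.25 ≈ €15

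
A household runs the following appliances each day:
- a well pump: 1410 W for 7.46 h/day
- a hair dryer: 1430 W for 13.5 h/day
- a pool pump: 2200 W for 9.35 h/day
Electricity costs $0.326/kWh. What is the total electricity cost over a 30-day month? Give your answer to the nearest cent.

$492.85

well pump: 1410 W × 7.46 h × 30 d = 315,558 Wh = 315.6 kWh
hair dryer: 1430 W × 13.5 h × 30 d = 579,150 Wh = 579.1 kWh
pool pump: 2200 W × 9.35 h × 30 d = 617,100 Wh = 617.1 kWh
Total energy = 315.6 + 579.1 + 617.1 = 1,512 kWh
Cost = 1,512 kWh × $0.326 = $492.85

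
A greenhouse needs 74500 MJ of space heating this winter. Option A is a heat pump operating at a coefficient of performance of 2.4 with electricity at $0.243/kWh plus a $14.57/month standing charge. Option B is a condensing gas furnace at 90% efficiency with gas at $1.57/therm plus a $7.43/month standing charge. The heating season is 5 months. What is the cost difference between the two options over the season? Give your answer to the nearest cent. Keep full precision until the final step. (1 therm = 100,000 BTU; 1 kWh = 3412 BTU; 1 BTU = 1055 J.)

$899.35

Heat load = 74500 MJ = 74,500,000,000 J / 1055 = 70,616,114 BTU
Gas: input = 70,616,114 / 0.90 = 78,462,349 BTU = 784.6 therm → 784.6 × $1.57 = $1,231.86; + 5 × $7.43 standing = $1,269.01
Heat pump: 70,616,114 BTU / 3412 = 20,700 kWh heat; / 2.4 = 8,623 kWh in → × $0.243 = $2,095.51; + 5 × $14.57 standing = $2,168.36
Difference = |$1,269.01 − $2,168.36| = $899.35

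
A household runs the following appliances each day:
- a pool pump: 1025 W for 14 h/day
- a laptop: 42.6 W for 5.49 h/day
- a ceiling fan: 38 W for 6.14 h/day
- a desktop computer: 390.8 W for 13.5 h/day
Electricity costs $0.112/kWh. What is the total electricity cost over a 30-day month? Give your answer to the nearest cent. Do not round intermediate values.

$67.51

pool pump: 1025 W × 14 h × 30 d = 430,500 Wh = 430.5 kWh
laptop: 42.6 W × 5.49 h × 30 d = 7,016 Wh = 7.016 kWh
ceiling fan: 38 W × 6.14 h × 30 d = 7,000 Wh = 7 kWh
desktop computer: 390.8 W × 13.5 h × 30 d = 158,274 Wh = 158.3 kWh
Total energy = 430.5 + 7.016 + 7 + 158.3 = 602.8 kWh
Cost = 602.8 kWh × $0.112 = $67.51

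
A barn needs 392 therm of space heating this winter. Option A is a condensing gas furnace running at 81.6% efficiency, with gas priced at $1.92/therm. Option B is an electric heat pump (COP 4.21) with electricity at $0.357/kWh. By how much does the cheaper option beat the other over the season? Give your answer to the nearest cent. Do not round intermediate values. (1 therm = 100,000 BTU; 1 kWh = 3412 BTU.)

Heat load = 392 therm × 100,000 = 39,200,000 BTU
Gas: input = 39,200,000 / 0.816 = 48,039,216 BTU = 480.4 therm → 480.4 × $1.92 = $922.35
Heat pump: 39,200,000 BTU / 3412 = 11,490 kWh heat; / 4.21 = 2,729 kWh in → × $0.357 = $974.23
Difference = |$922.35 − $974.23| = $51.88

$51.88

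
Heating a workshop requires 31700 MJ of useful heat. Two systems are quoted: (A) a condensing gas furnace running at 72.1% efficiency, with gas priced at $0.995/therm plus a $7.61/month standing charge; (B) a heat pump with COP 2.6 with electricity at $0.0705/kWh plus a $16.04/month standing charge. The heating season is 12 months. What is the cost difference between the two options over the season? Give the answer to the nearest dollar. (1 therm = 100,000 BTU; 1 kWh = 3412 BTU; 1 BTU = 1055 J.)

Heat load = 31700 MJ = 31,700,000,000 J / 1055 = 30,047,393 BTU
Gas: input = 30,047,393 / 0.721 = 41,674,609 BTU = 416.7 therm → 416.7 × $0.995 = $414.66; + 12 × $7.61 standing = $505.98
Heat pump: 30,047,393 BTU / 3412 = 8,806 kWh heat; / 2.6 = 3,387 kWh in → × $0.0705 = $238.79; + 12 × $16.04 standing = $431.27
Difference = |$505.98 − $431.27| = $74.71 ≈ $75

$75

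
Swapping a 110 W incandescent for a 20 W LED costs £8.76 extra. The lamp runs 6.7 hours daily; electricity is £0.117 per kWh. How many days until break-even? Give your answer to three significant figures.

124 days

Power saved = 110 − 20 = 90 W
Daily energy saved = 90 W × 6.7 h = 603 Wh = 0.603 kWh
Daily savings = 0.603 × £0.117 = £0.0706
Payback = £8.76 / £0.0706 per day = 124.2 days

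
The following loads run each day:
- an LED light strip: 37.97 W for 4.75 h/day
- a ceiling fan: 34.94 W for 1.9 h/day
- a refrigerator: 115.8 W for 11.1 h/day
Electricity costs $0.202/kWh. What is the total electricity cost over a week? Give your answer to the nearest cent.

$2.17

LED light strip: 37.97 W × 4.75 h × 7 d = 1,263 Wh = 1.263 kWh
ceiling fan: 34.94 W × 1.9 h × 7 d = 465 Wh = 0.4647 kWh
refrigerator: 115.8 W × 11.1 h × 7 d = 8,998 Wh = 8.998 kWh
Total energy = 1.263 + 0.4647 + 8.998 = 10.72 kWh
Cost = 10.72 kWh × $0.202 = $2.17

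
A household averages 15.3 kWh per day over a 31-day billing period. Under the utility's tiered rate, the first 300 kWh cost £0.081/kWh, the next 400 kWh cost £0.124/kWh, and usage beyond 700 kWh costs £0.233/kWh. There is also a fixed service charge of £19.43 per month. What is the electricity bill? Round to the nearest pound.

£65

Usage = 15.3 kWh/day × 31 days = 474.3 kWh
First 300 kWh × £0.081 = £24.30
Next 174.3 kWh × £0.124 = £21.61
Remaining tier: 0 kWh (not reached)
Energy charge = £45.91; + service £19.43 = £65.34 ≈ £65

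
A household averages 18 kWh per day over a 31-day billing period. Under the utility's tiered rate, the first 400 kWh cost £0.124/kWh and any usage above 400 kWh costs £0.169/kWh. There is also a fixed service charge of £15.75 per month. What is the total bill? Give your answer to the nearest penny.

£92.05

Usage = 18 kWh/day × 31 days = 558 kWh
First 400 kWh × £0.124 = £49.60
Remaining 158 kWh × £0.169 = £26.70
Energy charge = £76.30; + service £15.75 = £92.05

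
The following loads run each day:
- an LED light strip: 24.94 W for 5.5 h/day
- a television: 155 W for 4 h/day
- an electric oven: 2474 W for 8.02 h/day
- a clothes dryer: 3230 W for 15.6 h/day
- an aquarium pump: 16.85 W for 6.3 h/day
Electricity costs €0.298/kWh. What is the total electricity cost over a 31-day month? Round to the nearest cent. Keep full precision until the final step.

LED light strip: 24.94 W × 5.5 h × 31 d = 4,252 Wh = 4.252 kWh
television: 155 W × 4 h × 31 d = 19,220 Wh = 19.22 kWh
electric oven: 2474 W × 8.02 h × 31 d = 615,086 Wh = 615.1 kWh
clothes dryer: 3230 W × 15.6 h × 31 d = 1,562,028 Wh = 1,562 kWh
aquarium pump: 16.85 W × 6.3 h × 31 d = 3,291 Wh = 3.291 kWh
Total energy = 4.252 + 19.22 + 615.1 + 1,562 + 3.291 = 2,204 kWh
Cost = 2,204 kWh × €0.298 = €656.76

€656.76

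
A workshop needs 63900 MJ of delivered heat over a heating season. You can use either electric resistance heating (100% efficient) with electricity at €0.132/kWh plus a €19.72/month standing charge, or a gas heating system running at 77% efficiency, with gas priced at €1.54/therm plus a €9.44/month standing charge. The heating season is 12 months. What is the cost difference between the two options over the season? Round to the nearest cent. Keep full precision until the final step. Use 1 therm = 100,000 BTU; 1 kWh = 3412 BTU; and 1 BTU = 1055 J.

Heat load = 63900 MJ = 63,900,000,000 J / 1055 = 60,568,720 BTU
Gas: input = 60,568,720 / 0.77 = 78,660,676 BTU = 786.6 therm → 786.6 × €1.54 = €1,211.37; + 12 × €9.44 standing = €1,324.65
Electric: 60,568,720 BTU / 3412 = 17,750 kWh → × €0.132 = €2,343.22; + 12 × €19.72 standing = €2,579.86
Difference = |€1,324.65 − €2,579.86| = €1,255.21

€1255.21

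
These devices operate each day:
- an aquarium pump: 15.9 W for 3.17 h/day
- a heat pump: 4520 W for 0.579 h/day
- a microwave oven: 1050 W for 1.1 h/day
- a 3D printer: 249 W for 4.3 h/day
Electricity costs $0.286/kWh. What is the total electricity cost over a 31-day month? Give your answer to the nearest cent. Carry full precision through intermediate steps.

$43.38

aquarium pump: 15.9 W × 3.17 h × 31 d = 1,562 Wh = 1.562 kWh
heat pump: 4520 W × 0.579 h × 31 d = 81,129 Wh = 81.13 kWh
microwave oven: 1050 W × 1.1 h × 31 d = 35,805 Wh = 35.8 kWh
3D printer: 249 W × 4.3 h × 31 d = 33,192 Wh = 33.19 kWh
Total energy = 1.562 + 81.13 + 35.8 + 33.19 = 151.7 kWh
Cost = 151.7 kWh × $0.286 = $43.38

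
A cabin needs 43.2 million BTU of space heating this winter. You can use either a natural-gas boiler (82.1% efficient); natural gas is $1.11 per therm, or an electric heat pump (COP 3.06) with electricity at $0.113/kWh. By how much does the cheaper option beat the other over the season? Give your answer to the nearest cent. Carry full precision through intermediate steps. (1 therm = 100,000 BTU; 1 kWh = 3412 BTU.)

Heat load = 43.2 × 10⁶ BTU = 43,200,000 BTU
Gas: input = 43,200,000 / 0.821 = 52,618,758 BTU = 526.2 therm → 526.2 × $1.11 = $584.07
Heat pump: 43,200,000 BTU / 3412 = 12,660 kWh heat; / 3.06 = 4,138 kWh in → × $0.113 = $467.55
Difference = |$584.07 − $467.55| = $116.51

$116.51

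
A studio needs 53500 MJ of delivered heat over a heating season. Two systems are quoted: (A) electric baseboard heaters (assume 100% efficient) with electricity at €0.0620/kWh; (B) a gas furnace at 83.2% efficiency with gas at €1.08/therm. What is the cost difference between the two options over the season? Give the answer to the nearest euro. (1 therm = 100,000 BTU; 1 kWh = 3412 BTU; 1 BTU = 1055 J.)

€263

Heat load = 53500 MJ = 53,500,000,000 J / 1055 = 50,710,900 BTU
Gas: input = 50,710,900 / 0.832 = 60,950,602 BTU = 609.5 therm → 609.5 × €1.08 = €658.27
Electric: 50,710,900 BTU / 3412 = 14,860 kWh → × €0.0620 = €921.48
Difference = |€658.27 − €921.48| = €263.21 ≈ €263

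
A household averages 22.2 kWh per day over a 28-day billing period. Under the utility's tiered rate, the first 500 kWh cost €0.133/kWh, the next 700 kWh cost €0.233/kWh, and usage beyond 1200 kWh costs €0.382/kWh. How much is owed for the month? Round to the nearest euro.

€95

Usage = 22.2 kWh/day × 28 days = 621.6 kWh
First 500 kWh × €0.133 = €66.50
Next 121.6 kWh × €0.233 = €28.33
Remaining tier: 0 kWh (not reached)
Total = €94.83 ≈ €95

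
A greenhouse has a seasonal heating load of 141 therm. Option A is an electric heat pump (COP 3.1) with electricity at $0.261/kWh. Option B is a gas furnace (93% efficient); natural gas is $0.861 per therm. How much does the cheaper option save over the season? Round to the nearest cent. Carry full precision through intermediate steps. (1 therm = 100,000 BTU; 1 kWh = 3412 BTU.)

$217.39

Heat load = 141 therm × 100,000 = 14,100,000 BTU
Gas: input = 14,100,000 / 0.93 = 15,161,290 BTU = 151.6 therm → 151.6 × $0.861 = $130.54
Heat pump: 14,100,000 BTU / 3412 = 4,132 kWh heat; / 3.1 = 1,333 kWh in → × $0.261 = $347.93
Difference = |$130.54 − $347.93| = $217.39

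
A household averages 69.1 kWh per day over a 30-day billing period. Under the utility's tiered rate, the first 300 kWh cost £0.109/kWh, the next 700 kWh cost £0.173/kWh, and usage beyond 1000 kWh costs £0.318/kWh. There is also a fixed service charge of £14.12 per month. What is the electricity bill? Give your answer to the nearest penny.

£509.13

Usage = 69.1 kWh/day × 30 days = 2073 kWh
First 300 kWh × £0.109 = £32.70
Next 700 kWh × £0.173 = £121.10
Remaining 1073 kWh × £0.318 = £341.21
Energy charge = £495.01; + service £14.12 = £509.13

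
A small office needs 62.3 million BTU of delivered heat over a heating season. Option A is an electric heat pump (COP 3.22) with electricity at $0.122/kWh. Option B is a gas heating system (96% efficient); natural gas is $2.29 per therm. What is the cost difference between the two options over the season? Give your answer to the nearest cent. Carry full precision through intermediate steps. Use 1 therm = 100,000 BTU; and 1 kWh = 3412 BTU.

$794.31

Heat load = 62.3 × 10⁶ BTU = 62,300,000 BTU
Gas: input = 62,300,000 / 0.96 = 64,895,833 BTU = 649 therm → 649 × $2.29 = $1,486.11
Heat pump: 62,300,000 BTU / 3412 = 18,260 kWh heat; / 3.22 = 5,671 kWh in → × $0.122 = $691.80
Difference = |$1,486.11 − $691.80| = $794.31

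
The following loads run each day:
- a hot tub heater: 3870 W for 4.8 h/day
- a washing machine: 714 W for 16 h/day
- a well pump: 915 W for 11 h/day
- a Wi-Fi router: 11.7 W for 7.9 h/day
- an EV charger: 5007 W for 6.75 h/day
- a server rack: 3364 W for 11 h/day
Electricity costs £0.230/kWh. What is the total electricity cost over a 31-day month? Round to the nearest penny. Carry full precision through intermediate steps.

£791.14

hot tub heater: 3870 W × 4.8 h × 31 d = 575,856 Wh = 575.9 kWh
washing machine: 714 W × 16 h × 31 d = 354,144 Wh = 354.1 kWh
well pump: 915 W × 11 h × 31 d = 312,015 Wh = 312 kWh
Wi-Fi router: 11.7 W × 7.9 h × 31 d = 2,865 Wh = 2.865 kWh
EV charger: 5007 W × 6.75 h × 31 d = 1,047,715 Wh = 1,048 kWh
server rack: 3364 W × 11 h × 31 d = 1,147,124 Wh = 1,147 kWh
Total energy = 575.9 + 354.1 + 312 + 2.865 + 1,048 + 1,147 = 3,440 kWh
Cost = 3,440 kWh × £0.230 = £791.14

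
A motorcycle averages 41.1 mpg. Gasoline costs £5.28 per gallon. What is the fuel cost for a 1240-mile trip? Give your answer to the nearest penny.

£159.30

Fuel = 1240 mi / 41.1 mpg = 30.17 gal
Cost = 30.17 gal × £5.28/gal = £159.30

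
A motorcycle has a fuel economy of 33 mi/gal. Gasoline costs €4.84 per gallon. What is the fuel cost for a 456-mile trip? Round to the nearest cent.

Fuel = 456 mi / 33 mpg = 13.82 gal
Cost = 13.82 gal × €4.84/gal = €66.88

€66.88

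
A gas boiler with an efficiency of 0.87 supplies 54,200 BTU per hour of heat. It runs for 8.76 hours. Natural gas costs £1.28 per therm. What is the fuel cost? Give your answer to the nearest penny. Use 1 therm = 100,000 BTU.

£6.99

Heat delivered = 54,200 BTU/h × 8.76 h = 474,792 BTU
Gas input = 474,792 / 0.87 = 545,738 BTU
= 545,738 / 100,000 = 5.457 therm
Cost = 5.457 × £1.28/therm = £6.99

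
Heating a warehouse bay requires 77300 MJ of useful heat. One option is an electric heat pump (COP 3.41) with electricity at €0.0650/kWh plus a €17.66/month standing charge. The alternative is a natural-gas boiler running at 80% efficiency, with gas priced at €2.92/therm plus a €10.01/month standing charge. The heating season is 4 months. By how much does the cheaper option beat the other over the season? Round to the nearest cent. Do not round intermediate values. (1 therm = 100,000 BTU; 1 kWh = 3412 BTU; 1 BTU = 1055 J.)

€2234.43

Heat load = 77300 MJ = 77,300,000,000 J / 1055 = 73,270,142 BTU
Gas: input = 73,270,142 / 0.80 = 91,587,678 BTU = 915.9 therm → 915.9 × €2.92 = €2,674.36; + 4 × €10.01 standing = €2,714.40
Heat pump: 73,270,142 BTU / 3412 = 21,470 kWh heat; / 3.41 = 6,297 kWh in → × €0.0650 = €409.33; + 4 × €17.66 standing = €479.97
Difference = |€2,714.40 − €479.97| = €2,234.43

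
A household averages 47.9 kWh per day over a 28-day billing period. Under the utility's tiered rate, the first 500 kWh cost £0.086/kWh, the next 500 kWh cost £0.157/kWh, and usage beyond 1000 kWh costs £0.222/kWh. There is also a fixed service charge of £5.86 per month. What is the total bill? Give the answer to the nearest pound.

£203

Usage = 47.9 kWh/day × 28 days = 1341.2 kWh
First 500 kWh × £0.086 = £43.00
Next 500 kWh × £0.157 = £78.50
Remaining 341.2 kWh × £0.222 = £75.75
Energy charge = £197.25; + service £5.86 = £203.11 ≈ £203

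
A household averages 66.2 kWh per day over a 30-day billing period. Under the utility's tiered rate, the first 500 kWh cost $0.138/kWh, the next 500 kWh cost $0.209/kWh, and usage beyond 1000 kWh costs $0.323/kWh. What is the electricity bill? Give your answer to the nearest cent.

Usage = 66.2 kWh/day × 30 days = 1986 kWh
First 500 kWh × $0.138 = $69.00
Next 500 kWh × $0.209 = $104.50
Remaining 986 kWh × $0.323 = $318.48
Total = $491.98

$491.98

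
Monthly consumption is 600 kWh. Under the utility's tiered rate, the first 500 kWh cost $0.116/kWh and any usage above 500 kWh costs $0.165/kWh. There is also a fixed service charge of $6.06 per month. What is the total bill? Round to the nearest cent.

$80.56

First 500 kWh × $0.116 = $58.00
Remaining 100 kWh × $0.165 = $16.50
Energy charge = $74.50; + service $6.06 = $80.56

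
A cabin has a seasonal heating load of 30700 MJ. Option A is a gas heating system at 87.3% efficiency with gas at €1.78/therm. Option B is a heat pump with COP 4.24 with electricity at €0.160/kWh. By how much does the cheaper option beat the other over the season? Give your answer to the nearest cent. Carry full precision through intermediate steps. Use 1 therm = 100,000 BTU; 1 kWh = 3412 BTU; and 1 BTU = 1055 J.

Heat load = 30700 MJ = 30,700,000,000 J / 1055 = 29,099,526 BTU
Gas: input = 29,099,526 / 0.873 = 33,332,790 BTU = 333.3 therm → 333.3 × €1.78 = €593.32
Heat pump: 29,099,526 BTU / 3412 = 8,529 kWh heat; / 4.24 = 2,011 kWh in → × €0.160 = €321.83
Difference = |€593.32 − €321.83| = €271.49

€271.49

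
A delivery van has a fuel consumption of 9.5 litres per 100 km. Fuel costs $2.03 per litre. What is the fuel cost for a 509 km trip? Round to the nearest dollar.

$98

Fuel = 9.5 L/100 km × 509 km / 100 = 48.35 L
Cost = 48.35 L × $2.03/L = $98.16 ≈ $98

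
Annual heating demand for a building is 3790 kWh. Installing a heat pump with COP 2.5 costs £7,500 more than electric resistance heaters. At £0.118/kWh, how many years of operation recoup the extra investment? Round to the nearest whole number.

28 years

Resistance: 3790 kWh × £0.118 = £447.22/yr
Heat pump: 3790 / 2.5 = 1516 kWh in → × £0.118 = £178.89/yr
Annual savings = £268.33
Payback = £7,500 / £268.33 = 28 years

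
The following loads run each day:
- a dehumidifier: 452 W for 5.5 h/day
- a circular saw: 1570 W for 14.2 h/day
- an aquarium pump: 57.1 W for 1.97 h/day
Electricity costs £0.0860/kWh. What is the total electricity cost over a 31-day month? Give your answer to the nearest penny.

£66.36

dehumidifier: 452 W × 5.5 h × 31 d = 77,066 Wh = 77.07 kWh
circular saw: 1570 W × 14.2 h × 31 d = 691,114 Wh = 691.1 kWh
aquarium pump: 57.1 W × 1.97 h × 31 d = 3,487 Wh = 3.487 kWh
Total energy = 77.07 + 691.1 + 3.487 = 771.7 kWh
Cost = 771.7 kWh × £0.0860 = £66.36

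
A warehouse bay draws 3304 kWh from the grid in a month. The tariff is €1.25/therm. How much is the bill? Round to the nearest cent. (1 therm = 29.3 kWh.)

3304 kWh × (0.03413 therm/kWh) = 112.8 therm
Cost = 112.8 therm × €1.25/therm = €140.96

€140.96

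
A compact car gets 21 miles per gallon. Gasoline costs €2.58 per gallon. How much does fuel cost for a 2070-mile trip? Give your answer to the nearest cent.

Fuel = 2070 mi / 21 mpg = 98.57 gal
Cost = 98.57 gal × €2.58/gal = €254.31

€254.31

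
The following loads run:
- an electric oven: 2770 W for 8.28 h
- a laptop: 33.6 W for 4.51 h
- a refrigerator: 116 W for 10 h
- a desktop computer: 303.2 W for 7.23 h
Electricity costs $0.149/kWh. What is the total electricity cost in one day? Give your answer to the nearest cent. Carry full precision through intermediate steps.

$3.94

electric oven: 2770 W × 8.28 h = 22,936 Wh = 22.94 kWh
laptop: 33.6 W × 4.51 h = 152 Wh = 0.1515 kWh
refrigerator: 116 W × 10 h = 1,160 Wh = 1.16 kWh
desktop computer: 303.2 W × 7.23 h = 2,192 Wh = 2.192 kWh
Total energy = 22.94 + 0.1515 + 1.16 + 2.192 = 26.44 kWh
Cost = 26.44 kWh × $0.149 = $3.94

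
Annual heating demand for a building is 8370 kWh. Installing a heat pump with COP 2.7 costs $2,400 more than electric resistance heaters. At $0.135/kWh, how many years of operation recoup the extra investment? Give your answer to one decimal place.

3.4 years

Resistance: 8370 kWh × $0.135 = $1,129.95/yr
Heat pump: 8370 / 2.7 = 3100 kWh in → × $0.135 = $418.50/yr
Annual savings = $711.45
Payback = $2,400 / $711.45 = 3.37 years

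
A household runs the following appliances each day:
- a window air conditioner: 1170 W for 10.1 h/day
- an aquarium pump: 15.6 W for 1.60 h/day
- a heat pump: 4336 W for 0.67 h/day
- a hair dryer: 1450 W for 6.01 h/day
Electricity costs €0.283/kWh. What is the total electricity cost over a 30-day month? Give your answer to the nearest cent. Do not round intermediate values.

€199.19

window air conditioner: 1170 W × 10.1 h × 30 d = 354,510 Wh = 354.5 kWh
aquarium pump: 15.6 W × 1.60 h × 30 d = 749 Wh = 0.7488 kWh
heat pump: 4336 W × 0.67 h × 30 d = 87,154 Wh = 87.15 kWh
hair dryer: 1450 W × 6.01 h × 30 d = 261,435 Wh = 261.4 kWh
Total energy = 354.5 + 0.7488 + 87.15 + 261.4 = 703.8 kWh
Cost = 703.8 kWh × €0.283 = €199.19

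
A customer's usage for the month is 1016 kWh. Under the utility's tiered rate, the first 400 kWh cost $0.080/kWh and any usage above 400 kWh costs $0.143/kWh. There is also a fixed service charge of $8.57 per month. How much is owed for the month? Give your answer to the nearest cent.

$128.66

First 400 kWh × $0.080 = $32.00
Remaining 616 kWh × $0.143 = $88.09
Energy charge = $120.09; + service $8.57 = $128.66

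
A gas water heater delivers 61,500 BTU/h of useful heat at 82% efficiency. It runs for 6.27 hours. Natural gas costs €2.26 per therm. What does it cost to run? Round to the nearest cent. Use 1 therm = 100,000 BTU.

Heat delivered = 61,500 BTU/h × 6.27 h = 385,605 BTU
Gas input = 385,605 / 0.82 = 470,250 BTU
= 470,250 / 100,000 = 4.702 therm
Cost = 4.702 × €2.26/therm = €10.63

€10.63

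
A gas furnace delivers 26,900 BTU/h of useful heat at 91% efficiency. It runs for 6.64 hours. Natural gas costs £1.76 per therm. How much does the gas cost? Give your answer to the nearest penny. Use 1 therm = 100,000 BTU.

£3.45

Heat delivered = 26,900 BTU/h × 6.64 h = 178,616 BTU
Gas input = 178,616 / 0.91 = 196,281 BTU
= 196,281 / 100,000 = 1.963 therm
Cost = 1.963 × £1.76/therm = £3.45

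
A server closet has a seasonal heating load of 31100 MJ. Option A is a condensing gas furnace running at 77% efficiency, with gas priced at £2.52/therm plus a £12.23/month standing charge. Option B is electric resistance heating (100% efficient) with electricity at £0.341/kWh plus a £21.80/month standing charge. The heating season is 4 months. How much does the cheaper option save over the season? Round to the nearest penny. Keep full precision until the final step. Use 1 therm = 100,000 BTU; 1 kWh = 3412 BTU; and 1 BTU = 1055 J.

Heat load = 31100 MJ = 31,100,000,000 J / 1055 = 29,478,673 BTU
Gas: input = 29,478,673 / 0.77 = 38,283,991 BTU = 382.8 therm → 382.8 × £2.52 = £964.76; + 4 × £12.23 standing = £1,013.68
Electric: 29,478,673 BTU / 3412 = 8,640 kWh → × £0.341 = £2,946.14; + 4 × £21.80 standing = £3,033.34
Difference = |£1,013.68 − £3,033.34| = £2,019.66

£2019.66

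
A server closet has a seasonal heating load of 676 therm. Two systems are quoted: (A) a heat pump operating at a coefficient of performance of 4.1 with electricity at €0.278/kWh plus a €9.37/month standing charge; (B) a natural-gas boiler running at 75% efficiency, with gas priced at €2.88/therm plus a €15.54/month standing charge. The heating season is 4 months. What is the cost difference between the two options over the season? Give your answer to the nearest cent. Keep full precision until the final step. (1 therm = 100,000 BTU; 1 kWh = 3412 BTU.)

Heat load = 676 therm × 100,000 = 67,600,000 BTU
Gas: input = 67,600,000 / 0.75 = 90,133,333 BTU = 901.3 therm → 901.3 × €2.88 = €2,595.84; + 4 × €15.54 standing = €2,658.00
Heat pump: 67,600,000 BTU / 3412 = 19,810 kWh heat; / 4.1 = 4,832 kWh in → × €0.278 = €1,343.38; + 4 × €9.37 standing = €1,380.86
Difference = |€2,658.00 − €1,380.86| = €1,277.14

€1277.14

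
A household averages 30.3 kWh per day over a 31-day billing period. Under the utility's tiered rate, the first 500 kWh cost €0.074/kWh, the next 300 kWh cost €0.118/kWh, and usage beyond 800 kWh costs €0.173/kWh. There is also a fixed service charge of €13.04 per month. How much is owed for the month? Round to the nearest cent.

Usage = 30.3 kWh/day × 31 days = 939.3 kWh
First 500 kWh × €0.074 = €37.00
Next 300 kWh × €0.118 = €35.40
Remaining 139.3 kWh × €0.173 = €24.10
Energy charge = €96.50; + service €13.04 = €109.54

€109.54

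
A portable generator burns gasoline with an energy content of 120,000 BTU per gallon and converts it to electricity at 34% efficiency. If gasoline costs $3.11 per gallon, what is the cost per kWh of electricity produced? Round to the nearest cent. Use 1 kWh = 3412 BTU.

$0.26

Electrical output per gallon = 120,000 BTU × 0.34 / 3412 BTU/kWh = 11.96 kWh
Cost per kWh = $3.11 / 11.96 kWh = $0.260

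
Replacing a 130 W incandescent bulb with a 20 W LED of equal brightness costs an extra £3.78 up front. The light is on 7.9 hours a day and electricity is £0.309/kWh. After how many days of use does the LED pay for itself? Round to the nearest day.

14 days

Power saved = 130 − 20 = 110 W
Daily energy saved = 110 W × 7.9 h = 869 Wh = 0.869 kWh
Daily savings = 0.869 × £0.309 = £0.2685
Payback = £3.78 / £0.2685 per day = 14.08 days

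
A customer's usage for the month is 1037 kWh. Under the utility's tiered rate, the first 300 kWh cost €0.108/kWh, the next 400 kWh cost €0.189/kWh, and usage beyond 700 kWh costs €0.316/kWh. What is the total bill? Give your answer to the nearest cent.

€214.49

First 300 kWh × €0.108 = €32.40
Next 400 kWh × €0.189 = €75.60
Remaining 337 kWh × €0.316 = €106.49
Total = €214.49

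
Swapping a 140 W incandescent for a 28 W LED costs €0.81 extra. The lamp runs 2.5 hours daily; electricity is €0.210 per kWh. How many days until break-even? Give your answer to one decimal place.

13.8 days

Power saved = 140 − 28 = 112 W
Daily energy saved = 112 W × 2.5 h = 280 Wh = 0.28 kWh
Daily savings = 0.28 × €0.210 = €0.0588
Payback = €0.81 / €0.0588 per day = 13.78 days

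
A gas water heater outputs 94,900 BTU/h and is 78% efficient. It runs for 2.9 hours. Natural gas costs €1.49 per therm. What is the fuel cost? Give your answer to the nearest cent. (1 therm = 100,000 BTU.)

€5.26

Heat delivered = 94,900 BTU/h × 2.9 h = 275,210 BTU
Gas input = 275,210 / 0.78 = 352,833 BTU
= 352,833 / 100,000 = 3.528 therm
Cost = 3.528 × €1.49/therm = €5.26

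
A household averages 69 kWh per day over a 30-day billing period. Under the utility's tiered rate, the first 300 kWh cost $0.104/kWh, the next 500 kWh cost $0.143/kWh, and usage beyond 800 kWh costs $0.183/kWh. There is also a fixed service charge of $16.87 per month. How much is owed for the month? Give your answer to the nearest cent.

Usage = 69 kWh/day × 30 days = 2070 kWh
First 300 kWh × $0.104 = $31.20
Next 500 kWh × $0.143 = $71.50
Remaining 1270 kWh × $0.183 = $232.41
Energy charge = $335.11; + service $16.87 = $351.98

$351.98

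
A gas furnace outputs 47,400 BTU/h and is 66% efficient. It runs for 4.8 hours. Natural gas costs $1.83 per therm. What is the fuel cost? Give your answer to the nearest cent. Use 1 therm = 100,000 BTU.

Heat delivered = 47,400 BTU/h × 4.8 h = 227,520 BTU
Gas input = 227,520 / 0.66 = 344,727 BTU
= 344,727 / 100,000 = 3.447 therm
Cost = 3.447 × $1.83/therm = $6.31

$6.31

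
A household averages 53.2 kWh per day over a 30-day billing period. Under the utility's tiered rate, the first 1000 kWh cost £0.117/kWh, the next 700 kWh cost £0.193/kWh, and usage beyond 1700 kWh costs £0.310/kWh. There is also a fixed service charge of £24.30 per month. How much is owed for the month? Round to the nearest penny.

Usage = 53.2 kWh/day × 30 days = 1596 kWh
First 1000 kWh × £0.117 = £117.00
Next 596 kWh × £0.193 = £115.03
Remaining tier: 0 kWh (not reached)
Energy charge = £232.03; + service £24.30 = £256.33

£256.33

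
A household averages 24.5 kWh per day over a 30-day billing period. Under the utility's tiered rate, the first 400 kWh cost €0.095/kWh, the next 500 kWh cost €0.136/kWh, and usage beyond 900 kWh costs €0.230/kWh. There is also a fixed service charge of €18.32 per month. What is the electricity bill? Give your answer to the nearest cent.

Usage = 24.5 kWh/day × 30 days = 735 kWh
First 400 kWh × €0.095 = €38.00
Next 335 kWh × €0.136 = €45.56
Remaining tier: 0 kWh (not reached)
Energy charge = €83.56; + service €18.32 = €101.88

€101.88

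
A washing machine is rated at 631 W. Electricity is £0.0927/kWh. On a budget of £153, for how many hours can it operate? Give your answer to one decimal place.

2615.7 h

Energy budget = £153 / £0.0927 per kWh = 1,650 kWh = 1,650,485 Wh
Runtime = 1,650,485 Wh / 631 W = 2,616 h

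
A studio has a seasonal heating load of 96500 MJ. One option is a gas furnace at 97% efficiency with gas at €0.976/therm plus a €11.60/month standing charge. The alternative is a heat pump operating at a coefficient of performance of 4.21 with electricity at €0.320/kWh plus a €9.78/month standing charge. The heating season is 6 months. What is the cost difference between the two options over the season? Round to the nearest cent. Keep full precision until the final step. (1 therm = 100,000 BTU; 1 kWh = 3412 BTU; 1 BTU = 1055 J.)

€1106.40

Heat load = 96500 MJ = 96,500,000,000 J / 1055 = 91,469,194 BTU
Gas: input = 91,469,194 / 0.97 = 94,298,138 BTU = 943 therm → 943 × €0.976 = €920.35; + 6 × €11.60 standing = €989.95
Heat pump: 91,469,194 BTU / 3412 = 26,810 kWh heat; / 4.21 = 6,368 kWh in → × €0.320 = €2,037.67; + 6 × €9.78 standing = €2,096.35
Difference = |€989.95 − €2,096.35| = €1,106.40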